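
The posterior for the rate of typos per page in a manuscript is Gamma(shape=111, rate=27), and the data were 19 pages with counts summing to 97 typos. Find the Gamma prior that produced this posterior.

A Gamma(α, β) prior (rate parametrization) on a Poisson rate with n observations summing to S gives posterior Gamma(α+S, β+n).
So α = 111 − 97 = 14 and β = 27 − 19 = 8.

Gamma(shape=14, rate=8)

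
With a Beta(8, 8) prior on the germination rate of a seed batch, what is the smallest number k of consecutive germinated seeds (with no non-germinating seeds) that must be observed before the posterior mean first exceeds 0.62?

k = 6

After k germinated seeds and 0 non-germinating seeds the posterior is Beta(8+k, 8), with mean (8+k)/(8+8+k).
Set (8+k)/(16+k) > 0.62 and solve: k > (0.62·16 − 8)/(1 − 0.62) = 5.053.
The smallest integer exceeding 5.053 is 6, and checking k=6: (14)/(22) = 0.6364 > 0.62.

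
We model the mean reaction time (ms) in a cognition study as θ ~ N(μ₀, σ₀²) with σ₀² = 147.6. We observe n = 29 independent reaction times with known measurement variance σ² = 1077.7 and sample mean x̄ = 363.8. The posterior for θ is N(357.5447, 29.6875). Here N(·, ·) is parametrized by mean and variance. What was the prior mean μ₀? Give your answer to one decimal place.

The posterior mean is a precision-weighted average: μ_n = (τ₀μ₀ + τ_data·x̄)/(τ₀+τ_data), with τ₀=1/σ₀² and τ_data=n/σ².
Here τ₀ = 1/147.6 = 0.006775 and τ_data = 29/1077.7 = 0.026909, so τ_n = 0.033684.
Rearranging for μ₀: μ₀ = (μ_n·τ_n − τ_data·x̄)/τ₀ = (357.5447·0.033684 − 0.026909·363.8) / 0.006775 = 2.254041/0.006775 ≈ 332.7.

μ₀ = 332.7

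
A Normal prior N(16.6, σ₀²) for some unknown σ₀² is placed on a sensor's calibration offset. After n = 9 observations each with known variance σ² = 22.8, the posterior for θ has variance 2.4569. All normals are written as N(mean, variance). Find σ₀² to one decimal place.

For the Normal–Normal model with known σ², precisions add: τ_n = τ₀ + n/σ².
So 1/σ₀² = 1/2.4569 − 9/22.8 = 0.407017 − 0.394737 = 0.012280.
Hence σ₀² = 1/0.012280 ≈ 81.4.

σ₀² = 81.4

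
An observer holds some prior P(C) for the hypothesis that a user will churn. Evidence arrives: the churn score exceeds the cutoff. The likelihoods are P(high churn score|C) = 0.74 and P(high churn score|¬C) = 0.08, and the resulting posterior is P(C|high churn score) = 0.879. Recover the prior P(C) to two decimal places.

Bayes' rule in odds form gives O(C|E) = O(C)·[P(E|C)/P(E|¬C)], hence O(C) = O(C|E)/LR.
Posterior odds = 0.879/(1−0.879) = 7.2645. LR = 0.74/0.08 = 9.2500.
Prior odds = 7.2645/9.2500 = 0.7854, so P(C) = 0.7854/(1+0.7854) ≈ 0.44.

P(C) = 0.44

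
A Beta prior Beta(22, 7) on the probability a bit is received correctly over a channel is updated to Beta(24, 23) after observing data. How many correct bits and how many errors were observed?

Under Beta–binomial conjugacy the posterior parameters are (a+s, b+f).
So s = 24 − 22 = 2 and f = 23 − 7 = 16.

2 correct bits and 16 errors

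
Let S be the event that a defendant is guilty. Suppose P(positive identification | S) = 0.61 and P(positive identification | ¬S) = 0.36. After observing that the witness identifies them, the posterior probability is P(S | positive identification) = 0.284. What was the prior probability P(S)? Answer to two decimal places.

In odds form, posterior odds = prior odds × likelihood ratio, so prior odds = posterior odds ÷ LR.
Posterior odds = 0.284/(1−0.284) = 0.3966. LR = 0.61/0.36 = 1.6944.
Prior odds = 0.3966/1.6944 = 0.2341, so P(S) = 0.2341/(1+0.2341) ≈ 0.19.

P(S) = 0.19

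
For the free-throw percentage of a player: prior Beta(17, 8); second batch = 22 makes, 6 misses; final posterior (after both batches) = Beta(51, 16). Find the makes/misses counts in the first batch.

Because Beta–binomial updating is additive in the counts, the combined data contributed (α_post−α_prior, β_post−β_prior) successes and failures.
Total across both batches: 51−17=34 makes, 16−8=8 misses.
Subtract the second batch: 34−22=12 makes and 8−6=2 misses.

12 makes and 2 misses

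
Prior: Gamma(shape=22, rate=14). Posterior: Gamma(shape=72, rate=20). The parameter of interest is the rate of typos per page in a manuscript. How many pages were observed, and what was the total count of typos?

n = 6 pages with total 50 typos

A Gamma(α, β) prior (rate parametrization) on a Poisson rate with n observations summing to S gives posterior Gamma(α+S, β+n).
Matching: Σxᵢ = 72 − 22 = 50 and n = 20 − 14 = 6.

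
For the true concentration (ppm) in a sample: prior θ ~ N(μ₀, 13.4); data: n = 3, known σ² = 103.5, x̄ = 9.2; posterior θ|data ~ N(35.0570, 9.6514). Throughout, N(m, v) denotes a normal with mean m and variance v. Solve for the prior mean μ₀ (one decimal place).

μ₀ = 45.1

The posterior mean is a precision-weighted average: μ_n = (τ₀μ₀ + τ_data·x̄)/(τ₀+τ_data), with τ₀=1/σ₀² and τ_data=n/σ².
Here τ₀ = 1/13.4 = 0.074627 and τ_data = 3/103.5 = 0.028986, so τ_n = 0.103613.
Rearranging for μ₀: μ₀ = (μ_n·τ_n − τ_data·x̄)/τ₀ = (35.0570·0.103613 − 0.028986·9.2) / 0.074627 = 3.365690/0.074627 ≈ 45.1.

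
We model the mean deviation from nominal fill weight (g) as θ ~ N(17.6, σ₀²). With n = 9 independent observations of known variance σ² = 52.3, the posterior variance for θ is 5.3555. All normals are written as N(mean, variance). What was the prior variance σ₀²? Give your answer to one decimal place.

σ₀² = 68.3

For the Normal–Normal model with known σ², precisions add: τ_n = τ₀ + n/σ².
So 1/σ₀² = 1/5.3555 − 9/52.3 = 0.186724 − 0.172084 = 0.014640.
Hence σ₀² = 1/0.014640 ≈ 68.3.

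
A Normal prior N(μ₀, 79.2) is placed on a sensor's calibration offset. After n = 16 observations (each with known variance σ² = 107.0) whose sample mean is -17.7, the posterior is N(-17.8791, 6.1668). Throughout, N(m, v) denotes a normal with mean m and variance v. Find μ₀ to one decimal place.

μ₀ = -20.0

The posterior mean is a precision-weighted average: μ_n = (τ₀μ₀ + τ_data·x̄)/(τ₀+τ_data), with τ₀=1/σ₀² and τ_data=n/σ².
Here τ₀ = 1/79.2 = 0.012626 and τ_data = 16/107.0 = 0.149533, so τ_n = 0.162159.
Rearranging for μ₀: μ₀ = (μ_n·τ_n − τ_data·x̄)/τ₀ = (-17.8791·0.162159 − 0.149533·-17.7) / 0.012626 = -0.252523/0.012626 ≈ -20.0.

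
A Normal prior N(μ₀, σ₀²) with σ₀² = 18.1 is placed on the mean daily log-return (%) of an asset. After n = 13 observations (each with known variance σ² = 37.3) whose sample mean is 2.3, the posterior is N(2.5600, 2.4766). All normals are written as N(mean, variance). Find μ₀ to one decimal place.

μ₀ = 4.2

With known observation variance, the Normal–Normal posterior has precision τ_n = τ₀ + n/σ² and mean μ_n = (τ₀μ₀ + (n/σ²)x̄)/τ_n.
Here τ₀ = 1/18.1 = 0.055249 and τ_data = 13/37.3 = 0.348525, so τ_n = 0.403774.
Rearranging for μ₀: μ₀ = (μ_n·τ_n − τ_data·x̄)/τ₀ = (2.5600·0.403774 − 0.348525·2.3) / 0.055249 = 0.232054/0.055249 ≈ 4.2.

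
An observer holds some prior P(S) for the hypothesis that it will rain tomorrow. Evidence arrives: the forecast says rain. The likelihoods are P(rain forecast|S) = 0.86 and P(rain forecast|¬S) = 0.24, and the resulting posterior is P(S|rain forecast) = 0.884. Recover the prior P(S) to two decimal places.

P(S) = 0.68

In odds form, posterior odds = prior odds × likelihood ratio, so prior odds = posterior odds ÷ LR.
Posterior odds = 0.884/(1−0.884) = 7.6207. LR = 0.86/0.24 = 3.5833.
Prior odds = 7.6207/3.5833 = 2.1267, so P(S) = 2.1267/(1+2.1267) ≈ 0.68.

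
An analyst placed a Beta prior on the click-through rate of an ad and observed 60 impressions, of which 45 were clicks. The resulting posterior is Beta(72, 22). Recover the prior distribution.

A Beta(a, b) prior with s successes and f failures in binomial data gives a Beta(a+s, b+f) posterior.
Subtract the data counts: 72−45=27, 22−15=7.

Beta(27, 7)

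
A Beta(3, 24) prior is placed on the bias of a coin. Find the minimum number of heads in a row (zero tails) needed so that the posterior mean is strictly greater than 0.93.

k = 316

After k heads and 0 tails the posterior is Beta(3+k, 24), with mean (3+k)/(3+24+k).
Set (3+k)/(27+k) > 0.93 and solve: k > (0.93·27 − 3)/(1 − 0.93) = 315.857.
The smallest integer exceeding 315.857 is 316, and checking k=316: (319)/(343) = 0.9300 > 0.93.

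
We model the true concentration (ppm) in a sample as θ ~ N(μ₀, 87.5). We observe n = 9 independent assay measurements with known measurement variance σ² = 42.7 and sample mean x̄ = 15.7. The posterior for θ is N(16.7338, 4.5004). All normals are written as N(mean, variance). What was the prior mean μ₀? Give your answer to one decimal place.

The posterior mean is a precision-weighted average: μ_n = (τ₀μ₀ + τ_data·x̄)/(τ₀+τ_data), with τ₀=1/σ₀² and τ_data=n/σ².
Here τ₀ = 1/87.5 = 0.011429 and τ_data = 9/42.7 = 0.210773, so τ_n = 0.222202.
Rearranging for μ₀: μ₀ = (μ_n·τ_n − τ_data·x̄)/τ₀ = (16.7338·0.222202 − 0.210773·15.7) / 0.011429 = 0.409148/0.011429 ≈ 35.8.

μ₀ = 35.8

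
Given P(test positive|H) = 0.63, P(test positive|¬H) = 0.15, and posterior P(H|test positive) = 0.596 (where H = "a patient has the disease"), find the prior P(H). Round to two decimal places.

Bayes' rule in odds form gives O(H|E) = O(H)·[P(E|H)/P(E|¬H)], hence O(H) = O(H|E)/LR.
Posterior odds = 0.596/(1−0.596) = 1.4752. LR = 0.63/0.15 = 4.2000.
Prior odds = 1.4752/4.2000 = 0.3512, so P(H) = 0.3512/(1+0.3512) ≈ 0.26.

P(H) = 0.26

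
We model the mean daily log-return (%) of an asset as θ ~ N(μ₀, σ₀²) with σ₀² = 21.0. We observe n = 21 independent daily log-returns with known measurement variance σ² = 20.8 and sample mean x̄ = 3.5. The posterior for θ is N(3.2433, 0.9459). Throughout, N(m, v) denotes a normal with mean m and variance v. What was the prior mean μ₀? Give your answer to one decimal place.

The posterior mean is a precision-weighted average: μ_n = (τ₀μ₀ + τ_data·x̄)/(τ₀+τ_data), with τ₀=1/σ₀² and τ_data=n/σ².
Here τ₀ = 1/21.0 = 0.047619 and τ_data = 21/20.8 = 1.009615, so τ_n = 1.057234.
Rearranging for μ₀: μ₀ = (μ_n·τ_n − τ_data·x̄)/τ₀ = (3.2433·1.057234 − 1.009615·3.5) / 0.047619 = -0.104725/0.047619 ≈ -2.2.

μ₀ = -2.2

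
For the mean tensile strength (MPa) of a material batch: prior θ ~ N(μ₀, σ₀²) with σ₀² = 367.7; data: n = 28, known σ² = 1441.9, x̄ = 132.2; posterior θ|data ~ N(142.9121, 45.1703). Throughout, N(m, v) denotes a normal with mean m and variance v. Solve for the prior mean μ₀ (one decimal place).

With known observation variance, the Normal–Normal posterior has precision τ_n = τ₀ + n/σ² and mean μ_n = (τ₀μ₀ + (n/σ²)x̄)/τ_n.
Here τ₀ = 1/367.7 = 0.002720 and τ_data = 28/1441.9 = 0.019419, so τ_n = 0.022139.
Rearranging for μ₀: μ₀ = (μ_n·τ_n − τ_data·x̄)/τ₀ = (142.9121·0.022139 − 0.019419·132.2) / 0.002720 = 0.596739/0.002720 ≈ 219.4.

μ₀ = 219.4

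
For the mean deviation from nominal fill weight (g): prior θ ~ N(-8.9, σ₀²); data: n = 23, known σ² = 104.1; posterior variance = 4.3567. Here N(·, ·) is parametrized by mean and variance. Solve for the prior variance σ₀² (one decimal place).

Posterior precision equals prior precision plus data precision: 1/σ_n² = 1/σ₀² + n/σ².
So 1/σ₀² = 1/4.3567 − 23/104.1 = 0.229532 − 0.220941 = 0.008591.
Hence σ₀² = 1/0.008591 ≈ 116.4.

σ₀² = 116.4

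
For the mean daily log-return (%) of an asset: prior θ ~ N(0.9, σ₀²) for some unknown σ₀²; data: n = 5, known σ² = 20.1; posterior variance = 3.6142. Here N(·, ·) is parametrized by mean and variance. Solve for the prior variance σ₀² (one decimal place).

σ₀² = 35.8

Posterior precision equals prior precision plus data precision: 1/σ_n² = 1/σ₀² + n/σ².
So 1/σ₀² = 1/3.6142 − 5/20.1 = 0.276686 − 0.248756 = 0.027930.
Hence σ₀² = 1/0.027930 ≈ 35.8.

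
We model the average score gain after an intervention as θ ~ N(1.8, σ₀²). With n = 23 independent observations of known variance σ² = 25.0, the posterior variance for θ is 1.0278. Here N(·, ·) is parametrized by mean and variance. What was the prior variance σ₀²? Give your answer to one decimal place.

σ₀² = 18.9

For the Normal–Normal model with known σ², precisions add: τ_n = τ₀ + n/σ².
So 1/σ₀² = 1/1.0278 − 23/25.0 = 0.972952 − 0.920000 = 0.052952.
Hence σ₀² = 1/0.052952 ≈ 18.9.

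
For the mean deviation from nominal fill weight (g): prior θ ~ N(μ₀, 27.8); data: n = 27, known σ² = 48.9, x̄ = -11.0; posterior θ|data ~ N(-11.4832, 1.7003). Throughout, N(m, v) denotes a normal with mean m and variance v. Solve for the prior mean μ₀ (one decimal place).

μ₀ = -18.9

With known observation variance, the Normal–Normal posterior has precision τ_n = τ₀ + n/σ² and mean μ_n = (τ₀μ₀ + (n/σ²)x̄)/τ_n.
Here τ₀ = 1/27.8 = 0.035971 and τ_data = 27/48.9 = 0.552147, so τ_n = 0.588118.
Rearranging for μ₀: μ₀ = (μ_n·τ_n − τ_data·x̄)/τ₀ = (-11.4832·0.588118 − 0.552147·-11.0) / 0.035971 = -0.679860/0.035971 ≈ -18.9.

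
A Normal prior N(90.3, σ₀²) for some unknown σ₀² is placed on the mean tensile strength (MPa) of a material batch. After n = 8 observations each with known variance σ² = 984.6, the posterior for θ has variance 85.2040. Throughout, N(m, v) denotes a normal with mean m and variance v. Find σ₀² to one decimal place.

Posterior precision equals prior precision plus data precision: 1/σ_n² = 1/σ₀² + n/σ².
So 1/σ₀² = 1/85.2040 − 8/984.6 = 0.011737 − 0.008125 = 0.003612.
Hence σ₀² = 1/0.003612 ≈ 276.9.

σ₀² = 276.9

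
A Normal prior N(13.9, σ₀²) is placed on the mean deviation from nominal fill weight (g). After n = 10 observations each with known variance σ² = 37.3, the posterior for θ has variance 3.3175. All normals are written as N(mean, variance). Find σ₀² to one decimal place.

σ₀² = 30.0

For the Normal–Normal model with known σ², precisions add: τ_n = τ₀ + n/σ².
So 1/σ₀² = 1/3.3175 − 10/37.3 = 0.301432 − 0.268097 = 0.033335.
Hence σ₀² = 1/0.033335 ≈ 30.0.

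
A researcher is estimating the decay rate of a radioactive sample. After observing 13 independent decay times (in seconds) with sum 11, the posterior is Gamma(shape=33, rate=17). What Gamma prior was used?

For an exponential likelihood with a Gamma(α, β) prior on the rate, n observations with total T give posterior Gamma(α+n, β+T).
So α = 33 − 13 = 20 and β = 17 − 11 = 6.

Gamma(shape=20, rate=6)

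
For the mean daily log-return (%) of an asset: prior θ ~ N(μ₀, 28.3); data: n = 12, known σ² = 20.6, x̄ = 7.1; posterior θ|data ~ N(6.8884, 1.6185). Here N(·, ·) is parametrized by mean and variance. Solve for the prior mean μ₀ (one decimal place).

The posterior mean is a precision-weighted average: μ_n = (τ₀μ₀ + τ_data·x̄)/(τ₀+τ_data), with τ₀=1/σ₀² and τ_data=n/σ².
Here τ₀ = 1/28.3 = 0.035336 and τ_data = 12/20.6 = 0.582524, so τ_n = 0.617860.
Rearranging for μ₀: μ₀ = (μ_n·τ_n − τ_data·x̄)/τ₀ = (6.8884·0.617860 − 0.582524·7.1) / 0.035336 = 0.120146/0.035336 ≈ 3.4.

μ₀ = 3.4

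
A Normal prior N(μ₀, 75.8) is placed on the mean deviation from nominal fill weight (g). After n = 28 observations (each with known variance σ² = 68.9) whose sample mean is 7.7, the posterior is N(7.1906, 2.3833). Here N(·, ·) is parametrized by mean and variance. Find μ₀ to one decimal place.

With known observation variance, the Normal–Normal posterior has precision τ_n = τ₀ + n/σ² and mean μ_n = (τ₀μ₀ + (n/σ²)x̄)/τ_n.
Here τ₀ = 1/75.8 = 0.013193 and τ_data = 28/68.9 = 0.406386, so τ_n = 0.419579.
Rearranging for μ₀: μ₀ = (μ_n·τ_n − τ_data·x̄)/τ₀ = (7.1906·0.419579 − 0.406386·7.7) / 0.013193 = -0.112147/0.013193 ≈ -8.5.

μ₀ = -8.5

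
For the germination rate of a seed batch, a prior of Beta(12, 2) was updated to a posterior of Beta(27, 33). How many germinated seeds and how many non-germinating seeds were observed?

Beta is conjugate to the binomial likelihood: posterior = Beta(α+s, β+f).
So s = 27 − 12 = 15 and f = 33 − 2 = 31.

15 germinated seeds and 31 non-germinating seeds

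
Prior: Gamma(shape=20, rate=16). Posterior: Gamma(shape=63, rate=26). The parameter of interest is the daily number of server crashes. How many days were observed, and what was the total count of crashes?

n = 10 days with total 43 crashes

Gamma–Poisson conjugacy: posterior shape = α + Σxᵢ, posterior rate = β + n.
Matching: Σxᵢ = 63 − 20 = 43 and n = 26 − 16 = 10.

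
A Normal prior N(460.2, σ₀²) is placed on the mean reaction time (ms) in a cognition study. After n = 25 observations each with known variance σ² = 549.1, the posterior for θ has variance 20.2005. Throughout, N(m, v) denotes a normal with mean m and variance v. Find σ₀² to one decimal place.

σ₀² = 251.6

Posterior precision equals prior precision plus data precision: 1/σ_n² = 1/σ₀² + n/σ².
So 1/σ₀² = 1/20.2005 − 25/549.1 = 0.049504 − 0.045529 = 0.003975.
Hence σ₀² = 1/0.003975 ≈ 251.6.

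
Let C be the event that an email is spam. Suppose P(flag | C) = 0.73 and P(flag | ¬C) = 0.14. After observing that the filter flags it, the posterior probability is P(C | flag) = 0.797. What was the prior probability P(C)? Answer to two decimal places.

P(C) = 0.43

In odds form, posterior odds = prior odds × likelihood ratio, so prior odds = posterior odds ÷ LR.
Posterior odds = 0.797/(1−0.797) = 3.9261. LR = 0.73/0.14 = 5.2143.
Prior odds = 3.9261/5.2143 = 0.7529, so P(C) = 0.7529/(1+0.7529) ≈ 0.43.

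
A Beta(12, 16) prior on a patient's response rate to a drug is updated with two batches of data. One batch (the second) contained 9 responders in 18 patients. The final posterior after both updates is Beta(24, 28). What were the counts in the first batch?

3 responders and 3 non-responders

Because Beta–binomial updating is additive in the counts, the combined data contributed (α_post−α_prior, β_post−β_prior) successes and failures.
Total across both batches: 24−12=12 responders, 28−16=12 non-responders.
Subtract the second batch: 12−9=3 responders and 12−9=3 non-responders.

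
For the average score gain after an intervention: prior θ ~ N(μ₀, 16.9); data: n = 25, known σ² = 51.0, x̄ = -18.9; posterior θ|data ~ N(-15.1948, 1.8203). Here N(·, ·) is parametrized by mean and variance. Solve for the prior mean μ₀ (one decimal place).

μ₀ = 15.5

With known observation variance, the Normal–Normal posterior has precision τ_n = τ₀ + n/σ² and mean μ_n = (τ₀μ₀ + (n/σ²)x̄)/τ_n.
Here τ₀ = 1/16.9 = 0.059172 and τ_data = 25/51.0 = 0.490196, so τ_n = 0.549368.
Rearranging for μ₀: μ₀ = (μ_n·τ_n − τ_data·x̄)/τ₀ = (-15.1948·0.549368 − 0.490196·-18.9) / 0.059172 = 0.917168/0.059172 ≈ 15.5.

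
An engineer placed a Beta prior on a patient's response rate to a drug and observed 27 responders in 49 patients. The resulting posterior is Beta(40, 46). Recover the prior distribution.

A Beta(α, β) prior with s successes and f failures in binomial data gives a Beta(α+s, β+f) posterior.
Subtract the data counts: 40−27=13, 46−22=24.

Beta(13, 24)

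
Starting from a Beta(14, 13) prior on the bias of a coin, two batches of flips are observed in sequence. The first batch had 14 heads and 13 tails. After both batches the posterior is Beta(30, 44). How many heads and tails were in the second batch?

Sequential conjugate updates are equivalent to a single update on the pooled data, so total successes = posterior α − prior α and total failures = posterior β − prior β.
Total across both batches: 30−14=16 heads, 44−13=31 tails.
Subtract the first batch: 16−14=2 heads and 31−13=18 tails.

2 heads and 18 tails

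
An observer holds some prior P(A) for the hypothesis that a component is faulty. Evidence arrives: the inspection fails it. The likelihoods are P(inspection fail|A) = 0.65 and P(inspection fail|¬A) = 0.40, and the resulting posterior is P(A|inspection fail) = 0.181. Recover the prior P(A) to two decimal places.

P(A) = 0.12

In odds form, posterior odds = prior odds × likelihood ratio, so prior odds = posterior odds ÷ LR.
Posterior odds = 0.181/(1−0.181) = 0.2210. LR = 0.65/0.40 = 1.6250.
Prior odds = 0.2210/1.6250 = 0.1360, so P(A) = 0.1360/(1+0.1360) ≈ 0.12.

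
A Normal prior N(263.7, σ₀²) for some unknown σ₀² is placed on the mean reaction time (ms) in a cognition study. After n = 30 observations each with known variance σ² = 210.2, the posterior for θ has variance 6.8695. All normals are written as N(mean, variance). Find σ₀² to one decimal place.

σ₀² = 350.9

Posterior precision equals prior precision plus data precision: 1/σ_n² = 1/σ₀² + n/σ².
So 1/σ₀² = 1/6.8695 − 30/210.2 = 0.145571 − 0.142721 = 0.002850.
Hence σ₀² = 1/0.002850 ≈ 350.9.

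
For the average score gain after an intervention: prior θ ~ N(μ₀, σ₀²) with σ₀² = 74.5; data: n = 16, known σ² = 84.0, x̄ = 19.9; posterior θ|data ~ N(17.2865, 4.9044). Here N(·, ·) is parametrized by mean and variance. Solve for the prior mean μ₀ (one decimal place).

With known observation variance, the Normal–Normal posterior has precision τ_n = τ₀ + n/σ² and mean μ_n = (τ₀μ₀ + (n/σ²)x̄)/τ_n.
Here τ₀ = 1/74.5 = 0.013423 and τ_data = 16/84.0 = 0.190476, so τ_n = 0.203899.
Rearranging for μ₀: μ₀ = (μ_n·τ_n − τ_data·x̄)/τ₀ = (17.2865·0.203899 − 0.190476·19.9) / 0.013423 = -0.265772/0.013423 ≈ -19.8.

μ₀ = -19.8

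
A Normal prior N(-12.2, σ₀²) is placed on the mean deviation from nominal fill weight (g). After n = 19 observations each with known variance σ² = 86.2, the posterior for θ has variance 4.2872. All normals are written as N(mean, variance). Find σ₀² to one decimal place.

σ₀² = 77.9

For the Normal–Normal model with known σ², precisions add: τ_n = τ₀ + n/σ².
So 1/σ₀² = 1/4.2872 − 19/86.2 = 0.233252 − 0.220418 = 0.012834.
Hence σ₀² = 1/0.012834 ≈ 77.9.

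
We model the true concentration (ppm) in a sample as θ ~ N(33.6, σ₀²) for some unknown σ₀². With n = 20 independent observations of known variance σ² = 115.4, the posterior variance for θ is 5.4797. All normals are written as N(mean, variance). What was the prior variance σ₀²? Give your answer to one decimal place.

σ₀² = 108.9

For the Normal–Normal model with known σ², precisions add: τ_n = τ₀ + n/σ².
So 1/σ₀² = 1/5.4797 − 20/115.4 = 0.182492 − 0.173310 = 0.009182.
Hence σ₀² = 1/0.009182 ≈ 108.9.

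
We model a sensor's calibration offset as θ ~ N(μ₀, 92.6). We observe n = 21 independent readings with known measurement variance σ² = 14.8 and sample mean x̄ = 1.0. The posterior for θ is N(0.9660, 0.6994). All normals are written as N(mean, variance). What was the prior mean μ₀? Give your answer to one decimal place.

μ₀ = -3.5

With known observation variance, the Normal–Normal posterior has precision τ_n = τ₀ + n/σ² and mean μ_n = (τ₀μ₀ + (n/σ²)x̄)/τ_n.
Here τ₀ = 1/92.6 = 0.010799 and τ_data = 21/14.8 = 1.418919, so τ_n = 1.429718.
Rearranging for μ₀: μ₀ = (μ_n·τ_n − τ_data·x̄)/τ₀ = (0.9660·1.429718 − 1.418919·1.0) / 0.010799 = -0.037811/0.010799 ≈ -3.5.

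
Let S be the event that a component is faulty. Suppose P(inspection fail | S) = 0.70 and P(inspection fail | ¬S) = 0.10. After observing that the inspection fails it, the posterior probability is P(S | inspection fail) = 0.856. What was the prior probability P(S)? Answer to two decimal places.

P(S) = 0.46

In odds form, posterior odds = prior odds × likelihood ratio, so prior odds = posterior odds ÷ LR.
Posterior odds = 0.856/(1−0.856) = 5.9444. LR = 0.70/0.10 = 7.0000.
Prior odds = 5.9444/7.0000 = 0.8492, so P(S) = 0.8492/(1+0.8492) ≈ 0.46.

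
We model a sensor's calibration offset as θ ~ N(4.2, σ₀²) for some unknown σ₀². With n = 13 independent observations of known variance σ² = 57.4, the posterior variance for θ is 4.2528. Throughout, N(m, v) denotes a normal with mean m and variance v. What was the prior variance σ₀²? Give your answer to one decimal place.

σ₀² = 115.5

For the Normal–Normal model with known σ², precisions add: τ_n = τ₀ + n/σ².
So 1/σ₀² = 1/4.2528 − 13/57.4 = 0.235139 − 0.226481 = 0.008658.
Hence σ₀² = 1/0.008658 ≈ 115.5.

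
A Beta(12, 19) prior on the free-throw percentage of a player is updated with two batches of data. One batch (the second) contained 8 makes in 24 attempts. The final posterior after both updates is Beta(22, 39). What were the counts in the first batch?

Because Beta–binomial updating is additive in the counts, the combined data contributed (α_post−α_prior, β_post−β_prior) successes and failures.
Total across both batches: 22−12=10 makes, 39−19=20 misses.
Subtract the second batch: 10−8=2 makes and 20−16=4 misses.

2 makes and 4 misses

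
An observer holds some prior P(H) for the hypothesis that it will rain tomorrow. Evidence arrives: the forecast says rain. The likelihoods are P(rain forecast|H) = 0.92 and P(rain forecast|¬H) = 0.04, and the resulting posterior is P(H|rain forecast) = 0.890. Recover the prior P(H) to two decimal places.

P(H) = 0.26

Bayes' rule in odds form gives O(H|E) = O(H)·[P(E|H)/P(E|¬H)], hence O(H) = O(H|E)/LR.
Posterior odds = 0.890/(1−0.890) = 8.0909. LR = 0.92/0.04 = 23.0000.
Prior odds = 8.0909/23.0000 = 0.3518, so P(H) = 0.3518/(1+0.3518) ≈ 0.26.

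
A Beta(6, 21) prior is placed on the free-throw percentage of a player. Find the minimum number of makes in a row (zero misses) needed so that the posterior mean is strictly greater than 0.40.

k = 9

After k makes and 0 misses the posterior is Beta(6+k, 21), with mean (6+k)/(6+21+k).
Set (6+k)/(27+k) > 0.40 and solve: k > (0.40·27 − 6)/(1 − 0.40) = 8.000.
The smallest integer exceeding 8.000 is 9, and checking k=9: (15)/(36) = 0.4167 > 0.40.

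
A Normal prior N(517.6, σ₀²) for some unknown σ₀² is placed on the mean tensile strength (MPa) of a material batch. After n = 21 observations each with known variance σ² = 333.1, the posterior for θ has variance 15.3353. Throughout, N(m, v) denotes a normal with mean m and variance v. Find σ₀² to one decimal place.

σ₀² = 461.9

Posterior precision equals prior precision plus data precision: 1/σ_n² = 1/σ₀² + n/σ².
So 1/σ₀² = 1/15.3353 − 21/333.1 = 0.065209 − 0.063044 = 0.002165.
Hence σ₀² = 1/0.002165 ≈ 461.9.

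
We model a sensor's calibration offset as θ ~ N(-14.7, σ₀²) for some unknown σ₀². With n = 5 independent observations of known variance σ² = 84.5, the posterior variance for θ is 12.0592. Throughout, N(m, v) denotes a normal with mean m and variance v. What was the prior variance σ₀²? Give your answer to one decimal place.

Posterior precision equals prior precision plus data precision: 1/σ_n² = 1/σ₀² + n/σ².
So 1/σ₀² = 1/12.0592 − 5/84.5 = 0.082924 − 0.059172 = 0.023752.
Hence σ₀² = 1/0.023752 ≈ 42.1.

σ₀² = 42.1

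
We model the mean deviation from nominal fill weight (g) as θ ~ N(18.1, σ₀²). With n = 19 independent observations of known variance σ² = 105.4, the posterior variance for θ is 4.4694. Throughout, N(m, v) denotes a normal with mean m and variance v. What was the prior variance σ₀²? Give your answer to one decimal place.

σ₀² = 23.0

Posterior precision equals prior precision plus data precision: 1/σ_n² = 1/σ₀² + n/σ².
So 1/σ₀² = 1/4.4694 − 19/105.4 = 0.223744 − 0.180266 = 0.043478.
Hence σ₀² = 1/0.043478 ≈ 23.0.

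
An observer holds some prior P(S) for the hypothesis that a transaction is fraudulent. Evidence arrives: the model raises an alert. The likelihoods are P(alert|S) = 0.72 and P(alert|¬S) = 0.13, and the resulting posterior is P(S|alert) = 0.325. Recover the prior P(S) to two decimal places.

P(S) = 0.08

In odds form, posterior odds = prior odds × likelihood ratio, so prior odds = posterior odds ÷ LR.
Posterior odds = 0.325/(1−0.325) = 0.4815. LR = 0.72/0.13 = 5.5385.
Prior odds = 0.4815/5.5385 = 0.0869, so P(S) = 0.0869/(1+0.0869) ≈ 0.08.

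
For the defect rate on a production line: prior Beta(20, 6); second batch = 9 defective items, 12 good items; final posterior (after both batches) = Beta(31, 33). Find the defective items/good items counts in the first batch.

Sequential conjugate updates are equivalent to a single update on the pooled data, so total successes = posterior α − prior α and total failures = posterior β − prior β.
Total across both batches: 31−20=11 defective items, 33−6=27 good items.
Subtract the second batch: 11−9=2 defective items and 27−12=15 good items.

2 defective items and 15 good items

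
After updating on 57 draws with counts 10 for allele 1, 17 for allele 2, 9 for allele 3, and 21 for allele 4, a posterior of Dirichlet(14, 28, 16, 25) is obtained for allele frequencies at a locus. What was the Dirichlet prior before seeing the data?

Dirichlet(4, 11, 7, 4)

For a Dirichlet(α) prior with multinomial counts c, the posterior is Dirichlet(α + c) componentwise.
Subtract each count from the matching posterior parameter: 14−10=4, 28−17=11, 16−9=7, 25−21=4.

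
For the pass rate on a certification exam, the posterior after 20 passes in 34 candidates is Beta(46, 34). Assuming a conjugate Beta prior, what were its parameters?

Beta(26, 20)

A Beta(a, b) prior with s successes and f failures in binomial data gives a Beta(a+s, b+f) posterior.
Subtract the data counts: 46−20=26, 34−14=20.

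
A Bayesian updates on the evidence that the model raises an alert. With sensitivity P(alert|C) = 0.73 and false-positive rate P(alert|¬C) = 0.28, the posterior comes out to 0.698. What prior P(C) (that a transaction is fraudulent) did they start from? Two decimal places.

In odds form, posterior odds = prior odds × likelihood ratio, so prior odds = posterior odds ÷ LR.
Posterior odds = 0.698/(1−0.698) = 2.3113. LR = 0.73/0.28 = 2.6071.
Prior odds = 2.3113/2.6071 = 0.8865, so P(C) = 0.8865/(1+0.8865) ≈ 0.47.

P(C) = 0.47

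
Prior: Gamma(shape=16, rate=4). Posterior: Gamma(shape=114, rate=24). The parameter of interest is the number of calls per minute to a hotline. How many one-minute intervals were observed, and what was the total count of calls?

n = 20 one-minute intervals with total 98 calls

Gamma–Poisson conjugacy: posterior shape = α + Σxᵢ, posterior rate = β + n.
Matching: Σxᵢ = 114 − 16 = 98 and n = 24 − 4 = 20.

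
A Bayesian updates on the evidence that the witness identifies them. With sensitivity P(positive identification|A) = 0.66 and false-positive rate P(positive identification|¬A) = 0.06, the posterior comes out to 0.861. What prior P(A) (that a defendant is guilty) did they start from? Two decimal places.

P(A) = 0.36

Bayes' rule in odds form gives O(A|E) = O(A)·[P(E|A)/P(E|¬A)], hence O(A) = O(A|E)/LR.
Posterior odds = 0.861/(1−0.861) = 6.1942. LR = 0.66/0.06 = 11.0000.
Prior odds = 6.1942/11.0000 = 0.5631, so P(A) = 0.5631/(1+0.5631) ≈ 0.36.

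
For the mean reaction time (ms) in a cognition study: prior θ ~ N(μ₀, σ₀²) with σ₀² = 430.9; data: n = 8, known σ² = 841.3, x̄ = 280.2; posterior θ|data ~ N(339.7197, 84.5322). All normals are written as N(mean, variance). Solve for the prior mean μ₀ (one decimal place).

With known observation variance, the Normal–Normal posterior has precision τ_n = τ₀ + n/σ² and mean μ_n = (τ₀μ₀ + (n/σ²)x̄)/τ_n.
Here τ₀ = 1/430.9 = 0.002321 and τ_data = 8/841.3 = 0.009509, so τ_n = 0.011830.
Rearranging for μ₀: μ₀ = (μ_n·τ_n − τ_data·x̄)/τ₀ = (339.7197·0.011830 − 0.009509·280.2) / 0.002321 = 1.354462/0.002321 ≈ 583.6.

μ₀ = 583.6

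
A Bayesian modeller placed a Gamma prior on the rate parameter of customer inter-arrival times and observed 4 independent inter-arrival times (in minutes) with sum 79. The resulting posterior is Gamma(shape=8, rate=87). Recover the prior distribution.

Gamma(shape=4, rate=8)

For an exponential likelihood with a Gamma(α, β) prior on the rate, n observations with total T give posterior Gamma(α+n, β+T).
So α = 8 − 4 = 4 and β = 87 − 79 = 8.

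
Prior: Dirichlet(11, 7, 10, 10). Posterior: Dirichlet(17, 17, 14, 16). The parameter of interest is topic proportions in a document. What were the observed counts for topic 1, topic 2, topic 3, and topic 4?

counts (6, 10, 4, 6)

For a Dirichlet(α) prior with multinomial counts c, the posterior is Dirichlet(α + c) componentwise.
Counts are posterior − prior componentwise: 17−11=6, 17−7=10, 14−10=4, 16−10=6.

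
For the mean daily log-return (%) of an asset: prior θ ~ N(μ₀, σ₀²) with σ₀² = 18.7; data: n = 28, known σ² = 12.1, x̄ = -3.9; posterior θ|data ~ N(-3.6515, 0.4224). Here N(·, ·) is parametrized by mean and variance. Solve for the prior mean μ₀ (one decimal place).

With known observation variance, the Normal–Normal posterior has precision τ_n = τ₀ + n/σ² and mean μ_n = (τ₀μ₀ + (n/σ²)x̄)/τ_n.
Here τ₀ = 1/18.7 = 0.053476 and τ_data = 28/12.1 = 2.314050, so τ_n = 2.367526.
Rearranging for μ₀: μ₀ = (μ_n·τ_n − τ_data·x̄)/τ₀ = (-3.6515·2.367526 − 2.314050·-3.9) / 0.053476 = 0.379774/0.053476 ≈ 7.1.

μ₀ = 7.1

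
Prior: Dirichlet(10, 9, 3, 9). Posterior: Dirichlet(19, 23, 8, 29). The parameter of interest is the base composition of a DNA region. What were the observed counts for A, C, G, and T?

For a Dirichlet(α) prior with multinomial counts c, the posterior is Dirichlet(α + c) componentwise.
Counts are posterior − prior componentwise: 19−10=9, 23−9=14, 8−3=5, 29−9=20.

counts (9, 14, 5, 20)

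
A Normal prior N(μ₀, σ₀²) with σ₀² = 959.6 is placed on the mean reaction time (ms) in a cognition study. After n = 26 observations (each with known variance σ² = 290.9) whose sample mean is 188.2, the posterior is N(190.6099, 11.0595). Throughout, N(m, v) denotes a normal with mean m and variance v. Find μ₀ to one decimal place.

The posterior mean is a precision-weighted average: μ_n = (τ₀μ₀ + τ_data·x̄)/(τ₀+τ_data), with τ₀=1/σ₀² and τ_data=n/σ².
Here τ₀ = 1/959.6 = 0.001042 and τ_data = 26/290.9 = 0.089378, so τ_n = 0.090420.
Rearranging for μ₀: μ₀ = (μ_n·τ_n − τ_data·x̄)/τ₀ = (190.6099·0.090420 − 0.089378·188.2) / 0.001042 = 0.414008/0.001042 ≈ 397.3.

μ₀ = 397.3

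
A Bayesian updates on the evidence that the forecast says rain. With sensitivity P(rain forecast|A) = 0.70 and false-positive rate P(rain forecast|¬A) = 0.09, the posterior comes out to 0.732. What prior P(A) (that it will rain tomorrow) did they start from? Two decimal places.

P(A) = 0.26

In odds form, posterior odds = prior odds × likelihood ratio, so prior odds = posterior odds ÷ LR.
Posterior odds = 0.732/(1−0.732) = 2.7313. LR = 0.70/0.09 = 7.7778.
Prior odds = 2.7313/7.7778 = 0.3512, so P(A) = 0.3512/(1+0.3512) ≈ 0.26.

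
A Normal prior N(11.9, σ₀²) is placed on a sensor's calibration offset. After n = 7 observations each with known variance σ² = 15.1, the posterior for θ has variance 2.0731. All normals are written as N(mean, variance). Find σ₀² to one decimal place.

For the Normal–Normal model with known σ², precisions add: τ_n = τ₀ + n/σ².
So 1/σ₀² = 1/2.0731 − 7/15.1 = 0.482369 − 0.463576 = 0.018793.
Hence σ₀² = 1/0.018793 ≈ 53.2.

σ₀² = 53.2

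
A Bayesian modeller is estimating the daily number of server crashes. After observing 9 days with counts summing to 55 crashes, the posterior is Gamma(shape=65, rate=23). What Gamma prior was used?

Gamma(shape=10, rate=14)

A Gamma(α, β) prior (rate parametrization) on a Poisson rate with n observations summing to S gives posterior Gamma(α+S, β+n).
So α = 65 − 55 = 10 and β = 23 − 9 = 14.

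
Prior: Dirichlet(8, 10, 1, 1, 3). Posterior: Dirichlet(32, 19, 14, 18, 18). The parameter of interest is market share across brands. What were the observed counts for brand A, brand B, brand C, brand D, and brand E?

counts (24, 9, 13, 17, 15)

For a Dirichlet(α) prior with multinomial counts c, the posterior is Dirichlet(α + c) componentwise.
Counts are posterior − prior componentwise: 32−8=24, 19−10=9, 14−1=13, 18−1=17, 18−3=15.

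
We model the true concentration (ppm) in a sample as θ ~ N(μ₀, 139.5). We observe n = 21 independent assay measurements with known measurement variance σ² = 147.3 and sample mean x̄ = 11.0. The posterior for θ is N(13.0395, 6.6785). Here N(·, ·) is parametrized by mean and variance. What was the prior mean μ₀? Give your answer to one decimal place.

μ₀ = 53.6

The posterior mean is a precision-weighted average: μ_n = (τ₀μ₀ + τ_data·x̄)/(τ₀+τ_data), with τ₀=1/σ₀² and τ_data=n/σ².
Here τ₀ = 1/139.5 = 0.007168 and τ_data = 21/147.3 = 0.142566, so τ_n = 0.149734.
Rearranging for μ₀: μ₀ = (μ_n·τ_n − τ_data·x̄)/τ₀ = (13.0395·0.149734 − 0.142566·11.0) / 0.007168 = 0.384230/0.007168 ≈ 53.6.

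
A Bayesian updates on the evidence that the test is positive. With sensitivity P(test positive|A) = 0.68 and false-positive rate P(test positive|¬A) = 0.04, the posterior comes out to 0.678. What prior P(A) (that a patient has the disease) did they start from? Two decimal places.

P(A) = 0.11

Bayes' rule in odds form gives O(A|E) = O(A)·[P(E|A)/P(E|¬A)], hence O(A) = O(A|E)/LR.
Posterior odds = 0.678/(1−0.678) = 2.1056. LR = 0.68/0.04 = 17.0000.
Prior odds = 2.1056/17.0000 = 0.1239, so P(A) = 0.1239/(1+0.1239) ≈ 0.11.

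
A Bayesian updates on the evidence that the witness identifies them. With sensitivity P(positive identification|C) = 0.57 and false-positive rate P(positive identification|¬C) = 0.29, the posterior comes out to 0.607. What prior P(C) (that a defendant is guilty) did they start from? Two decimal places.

P(C) = 0.44

Bayes' rule in odds form gives O(C|E) = O(C)·[P(E|C)/P(E|¬C)], hence O(C) = O(C|E)/LR.
Posterior odds = 0.607/(1−0.607) = 1.5445. LR = 0.57/0.29 = 1.9655.
Prior odds = 1.5445/1.9655 = 0.7858, so P(C) = 0.7858/(1+0.7858) ≈ 0.44.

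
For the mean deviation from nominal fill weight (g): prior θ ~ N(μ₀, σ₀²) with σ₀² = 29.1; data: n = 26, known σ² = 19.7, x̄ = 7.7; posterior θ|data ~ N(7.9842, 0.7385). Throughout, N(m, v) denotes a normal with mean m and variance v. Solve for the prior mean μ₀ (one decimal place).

μ₀ = 18.9

The posterior mean is a precision-weighted average: μ_n = (τ₀μ₀ + τ_data·x̄)/(τ₀+τ_data), with τ₀=1/σ₀² and τ_data=n/σ².
Here τ₀ = 1/29.1 = 0.034364 and τ_data = 26/19.7 = 1.319797, so τ_n = 1.354161.
Rearranging for μ₀: μ₀ = (μ_n·τ_n − τ_data·x̄)/τ₀ = (7.9842·1.354161 − 1.319797·7.7) / 0.034364 = 0.649455/0.034364 ≈ 18.9.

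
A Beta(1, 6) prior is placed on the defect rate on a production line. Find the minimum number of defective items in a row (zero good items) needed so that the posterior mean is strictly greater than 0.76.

After k defective items and 0 good items the posterior is Beta(1+k, 6), with mean (1+k)/(1+6+k).
Set (1+k)/(7+k) > 0.76 and solve: k > (0.76·7 − 1)/(1 − 0.76) = 18.000.
The smallest integer exceeding 18.000 is 19, and checking k=19: (20)/(26) = 0.7692 > 0.76.

k = 19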